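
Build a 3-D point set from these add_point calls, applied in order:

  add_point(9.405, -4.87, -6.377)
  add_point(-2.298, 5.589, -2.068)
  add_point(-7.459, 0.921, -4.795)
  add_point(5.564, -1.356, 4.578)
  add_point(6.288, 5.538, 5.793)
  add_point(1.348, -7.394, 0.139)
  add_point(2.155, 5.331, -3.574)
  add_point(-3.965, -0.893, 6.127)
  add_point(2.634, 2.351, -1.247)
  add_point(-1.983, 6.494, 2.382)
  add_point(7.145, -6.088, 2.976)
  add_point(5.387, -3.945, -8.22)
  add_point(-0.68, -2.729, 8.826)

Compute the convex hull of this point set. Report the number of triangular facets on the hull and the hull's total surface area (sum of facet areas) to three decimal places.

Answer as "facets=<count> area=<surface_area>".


facets=18 area=665.895

Extreme-point indices: [0, 1, 2, 4, 5, 6, 7, 9, 10, 11, 12] — 11 of 13 on the boundary.

Triangle areas on the boundary:
  f1: (p4, p12, p9) → 46.5226
  f2: (p6, p4, p0) → 65.6614
  f3: (p6, p4, p9) → 32.1793
  f4: (p7, p9, p2) → 43.3889
  f5: (p7, p12, p9) → 17.7545
  f6: (p7, p5, p2) → 57.2413
  f7: (p7, p5, p12) → 22.9447
  f8: (p11, p6, p2) → 57.3269
  f9: (p11, p6, p0) → 23.6603
  f10: (p11, p5, p2) → 62.4433
  f11: (p11, p5, p0) → 22.3323
  f12: (p1, p9, p2) → 14.4399
  f13: (p1, p6, p2) → 15.2141
  f14: (p1, p6, p9) → 10.3518
  f15: (p10, p5, p12) → 31.7558
  f16: (p10, p4, p12) → 53.5695
  f17: (p10, p5, p0) → 31.3790
  f18: (p10, p4, p0) → 57.7298
Σ area = 665.895

Check V−E+F: 11 − 27 + 18 = 2.


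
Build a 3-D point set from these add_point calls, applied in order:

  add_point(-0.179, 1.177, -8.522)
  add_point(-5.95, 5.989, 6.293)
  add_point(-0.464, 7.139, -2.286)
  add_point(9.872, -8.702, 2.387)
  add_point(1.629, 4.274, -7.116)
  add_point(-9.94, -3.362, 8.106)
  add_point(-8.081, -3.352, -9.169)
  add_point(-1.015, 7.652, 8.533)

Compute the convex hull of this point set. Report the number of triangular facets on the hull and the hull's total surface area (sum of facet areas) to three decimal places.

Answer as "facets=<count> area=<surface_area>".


facets=12 area=845.738

Extreme-point indices: [0, 1, 2, 3, 4, 5, 6, 7] — 8 of 8 on the boundary.

Facet areas (half cross-product norm):
  f1: (p7, p3, p5) → 139.5639
  f2: (p6, p3, p5) → 172.1882
  f3: (p4, p7, p3) → 140.6204
  f4: (p1, p7, p5) → 24.7749
  f5: (p1, p6, p5) → 87.5890
  f6: (p0, p6, p3) → 78.6428
  f7: (p0, p4, p3) → 34.2933
  f8: (p0, p4, p6) → 9.7855
  f9: (p2, p4, p6) → 37.0668
  f10: (p2, p1, p6) → 75.1659
  f11: (p2, p4, p7) → 17.4132
  f12: (p2, p1, p7) → 28.6338
Σ area = 845.738

Check V−E+F: 8 − 18 + 12 = 2.


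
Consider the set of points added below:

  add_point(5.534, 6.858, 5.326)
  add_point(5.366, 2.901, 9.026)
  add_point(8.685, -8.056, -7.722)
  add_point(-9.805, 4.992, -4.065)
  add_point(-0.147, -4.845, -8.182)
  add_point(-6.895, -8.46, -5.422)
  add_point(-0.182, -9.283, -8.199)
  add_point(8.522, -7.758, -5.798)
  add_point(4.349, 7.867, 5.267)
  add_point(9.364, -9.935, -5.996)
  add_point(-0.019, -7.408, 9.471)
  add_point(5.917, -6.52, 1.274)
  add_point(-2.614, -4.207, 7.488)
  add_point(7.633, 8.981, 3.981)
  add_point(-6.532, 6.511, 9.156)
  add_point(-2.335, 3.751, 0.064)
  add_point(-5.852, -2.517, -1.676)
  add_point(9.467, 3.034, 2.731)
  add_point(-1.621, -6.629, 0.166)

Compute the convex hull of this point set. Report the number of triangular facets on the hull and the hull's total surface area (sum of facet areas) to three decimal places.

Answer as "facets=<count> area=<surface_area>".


facets=20 area=1147.545

Hull vertices (12/19): indices [1, 2, 3, 4, 5, 6, 9, 10, 12, 13, 14, 17].

Facet areas (half cross-product norm):
  f1: (p5, p14, p3) → 93.6619
  f2: (p1, p14, p10) → 71.1006
  f3: (p13, p2, p17) → 28.9977
  f4: (p13, p14, p3) → 104.3133
  f5: (p13, p1, p17) → 22.7042
  f6: (p13, p1, p14) → 51.0219
  f7: (p4, p2, p6) → 19.6824
  f8: (p4, p5, p3) → 54.8372
  f9: (p4, p5, p6) → 16.1314
  f10: (p4, p13, p3) → 132.6759
  f11: (p4, p13, p2) → 92.8474
  f12: (p9, p2, p6) → 11.6141
  f13: (p9, p5, p6) → 20.8012
  f14: (p9, p5, p10) → 124.2579
  f15: (p9, p1, p10) → 105.1396
  f16: (p9, p2, p17) → 20.1129
  f17: (p9, p1, p17) → 52.4665
  f18: (p12, p14, p10) → 16.4831
  f19: (p12, p5, p10) → 30.4697
  f20: (p12, p5, p14) → 78.2259
Σ area = 1147.545

Check V−E+F: 12 − 30 + 20 = 2.


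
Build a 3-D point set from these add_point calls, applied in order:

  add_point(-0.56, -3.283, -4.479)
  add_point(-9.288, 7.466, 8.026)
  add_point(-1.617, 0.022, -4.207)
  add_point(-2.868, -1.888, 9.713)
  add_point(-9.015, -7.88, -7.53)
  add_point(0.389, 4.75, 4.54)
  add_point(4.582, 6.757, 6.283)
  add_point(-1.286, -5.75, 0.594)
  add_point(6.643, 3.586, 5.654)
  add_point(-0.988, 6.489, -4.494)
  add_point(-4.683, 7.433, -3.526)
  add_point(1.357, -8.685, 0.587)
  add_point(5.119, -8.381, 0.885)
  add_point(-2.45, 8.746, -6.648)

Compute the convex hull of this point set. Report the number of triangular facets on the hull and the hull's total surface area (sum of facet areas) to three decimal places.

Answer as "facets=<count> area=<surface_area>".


10 of the 14 inputs are extreme points: [0, 1, 3, 4, 6, 8, 10, 11, 12, 13].

Area of each hull facet:
  f1: (p3, p4, p1) → 110.2879
  f2: (p6, p13, p1) → 96.6757
  f3: (p6, p13, p8) → 27.7593
  f4: (p6, p3, p1) → 65.5262
  f5: (p6, p3, p8) → 22.3003
  f6: (p10, p4, p1) → 101.1532
  f7: (p10, p13, p1) → 10.0130
  f8: (p10, p13, p4) → 32.1447
  f9: (p0, p13, p4) → 60.2557
  f10: (p12, p0, p4) → 42.4043
  f11: (p12, p3, p8) → 69.5682
  f12: (p12, p13, p8) → 104.5757
  f13: (p12, p0, p13) → 39.7065
  f14: (p11, p3, p4) → 79.1177
  f15: (p11, p12, p4) → 14.1314
  f16: (p11, p12, p3) → 22.2961
Σ area = 897.916

Euler: V−E+F = 10−24+16 = 2.

facets=16 area=897.916


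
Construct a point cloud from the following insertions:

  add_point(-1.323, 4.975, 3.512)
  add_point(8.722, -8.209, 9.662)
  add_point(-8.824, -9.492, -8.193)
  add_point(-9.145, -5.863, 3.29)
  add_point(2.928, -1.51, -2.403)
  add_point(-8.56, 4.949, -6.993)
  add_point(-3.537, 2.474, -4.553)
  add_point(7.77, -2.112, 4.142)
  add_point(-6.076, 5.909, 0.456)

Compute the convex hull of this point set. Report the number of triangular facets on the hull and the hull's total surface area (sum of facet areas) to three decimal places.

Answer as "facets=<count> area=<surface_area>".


facets=14 area=768.651

Extreme-point indices: [0, 1, 2, 3, 4, 5, 6, 7, 8] — 9 of 9 on the boundary.

Triangle areas on the boundary:
  f1: (p2, p1, p3) → 111.2994
  f2: (p4, p2, p1) → 106.7520
  f3: (p0, p1, p3) → 113.8936
  f4: (p0, p8, p3) → 35.6808
  f5: (p5, p8, p3) → 49.3951
  f6: (p5, p2, p3) → 80.8021
  f7: (p5, p4, p2) → 91.8289
  f8: (p5, p0, p8) → 15.1561
  f9: (p7, p4, p1) → 25.4773
  f10: (p7, p0, p1) → 38.9717
  f11: (p7, p0, p4) → 39.1676
  f12: (p6, p0, p4) → 32.6964
  f13: (p6, p5, p4) → 3.8793
  f14: (p6, p5, p0) → 23.6506
Σ area = 768.651

Check V−E+F: 9 − 21 + 14 = 2.


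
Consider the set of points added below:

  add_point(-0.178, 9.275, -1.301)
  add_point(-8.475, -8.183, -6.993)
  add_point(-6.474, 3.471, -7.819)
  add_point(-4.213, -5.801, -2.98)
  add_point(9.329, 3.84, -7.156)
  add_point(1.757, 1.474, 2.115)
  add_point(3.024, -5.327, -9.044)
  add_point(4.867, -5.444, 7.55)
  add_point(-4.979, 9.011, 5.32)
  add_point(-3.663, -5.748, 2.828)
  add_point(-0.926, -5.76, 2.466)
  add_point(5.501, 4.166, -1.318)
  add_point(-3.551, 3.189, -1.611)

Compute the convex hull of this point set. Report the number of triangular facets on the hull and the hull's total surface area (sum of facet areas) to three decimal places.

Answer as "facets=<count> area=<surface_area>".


Points on the hull: [0, 1, 2, 4, 6, 7, 8, 9, 11] (9 of 13).

Triangle areas on the boundary:
  f1: (p2, p0, p4) → 66.6357
  f2: (p2, p8, p1) → 80.1038
  f3: (p2, p8, p0) → 43.6590
  f4: (p6, p7, p1) → 100.1674
  f5: (p6, p7, p4) → 91.8535
  f6: (p6, p2, p1) → 65.1012
  f7: (p6, p2, p4) → 72.4650
  f8: (p9, p7, p1) → 32.2973
  f9: (p9, p8, p1) → 79.7148
  f10: (p9, p8, p7) → 73.2408
  f11: (p11, p7, p4) → 37.9593
  f12: (p11, p8, p7) → 86.6615
  f13: (p11, p0, p4) → 23.9669
  f14: (p11, p8, p0) → 28.4151
Σ area = 882.241

Euler characteristic 9−21+14 = 2 ✓

facets=14 area=882.241


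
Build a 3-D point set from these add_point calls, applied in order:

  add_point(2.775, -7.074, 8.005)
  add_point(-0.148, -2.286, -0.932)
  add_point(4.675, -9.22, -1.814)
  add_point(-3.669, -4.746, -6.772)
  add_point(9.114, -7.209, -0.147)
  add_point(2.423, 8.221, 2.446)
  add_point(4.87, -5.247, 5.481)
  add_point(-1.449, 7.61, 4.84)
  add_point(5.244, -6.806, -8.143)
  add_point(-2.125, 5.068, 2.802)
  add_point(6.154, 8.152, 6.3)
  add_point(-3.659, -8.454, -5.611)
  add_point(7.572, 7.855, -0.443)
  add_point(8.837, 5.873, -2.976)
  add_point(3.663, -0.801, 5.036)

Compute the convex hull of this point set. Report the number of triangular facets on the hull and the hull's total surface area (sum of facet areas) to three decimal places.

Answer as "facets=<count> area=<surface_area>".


Extreme-point indices: [0, 2, 3, 4, 5, 7, 8, 9, 10, 11, 12, 13] — 12 of 15 on the boundary.

Triangle areas on the boundary:
  f1: (p13, p5, p3) → 71.3476
  f2: (p7, p5, p3) → 38.8385
  f3: (p8, p13, p3) → 65.4652
  f4: (p8, p13, p4) → 57.7339
  f5: (p8, p11, p3) → 17.7070
  f6: (p10, p7, p5) → 12.0450
  f7: (p10, p7, p0) → 58.8151
  f8: (p10, p0, p4) → 79.2900
  f9: (p10, p13, p4) → 66.3759
  f10: (p2, p0, p4) → 25.6198
  f11: (p2, p11, p0) → 45.9473
  f12: (p2, p8, p4) → 17.4336
  f13: (p2, p8, p11) → 29.3931
  f14: (p9, p11, p3) → 23.6425
  f15: (p9, p7, p3) → 3.0496
  f16: (p9, p11, p0) → 97.5557
  f17: (p9, p7, p0) → 21.8556
  f18: (p12, p13, p5) → 7.1776
  f19: (p12, p10, p5) → 15.3410
  f20: (p12, p10, p13) → 6.8808
Σ area = 761.515

Euler: V−E+F = 12−30+20 = 2.

facets=20 area=761.515


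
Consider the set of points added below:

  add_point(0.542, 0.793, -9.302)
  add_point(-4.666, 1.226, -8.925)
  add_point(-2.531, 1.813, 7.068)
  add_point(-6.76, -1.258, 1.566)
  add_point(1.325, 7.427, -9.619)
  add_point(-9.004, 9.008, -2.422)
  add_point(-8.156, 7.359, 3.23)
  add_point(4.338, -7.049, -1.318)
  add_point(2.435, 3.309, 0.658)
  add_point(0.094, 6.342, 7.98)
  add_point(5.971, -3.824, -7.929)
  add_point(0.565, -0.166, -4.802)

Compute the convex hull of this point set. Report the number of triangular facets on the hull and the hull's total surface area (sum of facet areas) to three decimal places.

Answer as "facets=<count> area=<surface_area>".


11 of the 12 inputs are extreme points: [0, 1, 2, 3, 4, 5, 6, 7, 8, 9, 10].

Per-facet area ½‖(b−a)×(c−a)‖:
  f1: (p9, p4, p5) → 88.5215
  f2: (p1, p4, p5) → 46.8739
  f3: (p1, p3, p5) → 53.1830
  f4: (p8, p4, p10) → 59.0695
  f5: (p8, p9, p10) → 13.7365
  f6: (p8, p9, p4) → 34.7696
  f7: (p6, p9, p5) → 22.2573
  f8: (p6, p3, p5) → 26.2602
  f9: (p7, p9, p10) → 62.2001
  f10: (p7, p1, p10) → 44.4339
  f11: (p7, p1, p3) → 67.7759
  f12: (p0, p4, p10) → 20.2292
  f13: (p0, p1, p10) → 11.8395
  f14: (p0, p1, p4) → 17.5074
  f15: (p2, p7, p9) → 34.0950
  f16: (p2, p7, p3) → 48.2872
  f17: (p2, p6, p9) → 23.0799
  f18: (p2, p6, p3) → 30.2686
Σ area = 704.388

Euler: V−E+F = 11−27+18 = 2.

facets=18 area=704.388


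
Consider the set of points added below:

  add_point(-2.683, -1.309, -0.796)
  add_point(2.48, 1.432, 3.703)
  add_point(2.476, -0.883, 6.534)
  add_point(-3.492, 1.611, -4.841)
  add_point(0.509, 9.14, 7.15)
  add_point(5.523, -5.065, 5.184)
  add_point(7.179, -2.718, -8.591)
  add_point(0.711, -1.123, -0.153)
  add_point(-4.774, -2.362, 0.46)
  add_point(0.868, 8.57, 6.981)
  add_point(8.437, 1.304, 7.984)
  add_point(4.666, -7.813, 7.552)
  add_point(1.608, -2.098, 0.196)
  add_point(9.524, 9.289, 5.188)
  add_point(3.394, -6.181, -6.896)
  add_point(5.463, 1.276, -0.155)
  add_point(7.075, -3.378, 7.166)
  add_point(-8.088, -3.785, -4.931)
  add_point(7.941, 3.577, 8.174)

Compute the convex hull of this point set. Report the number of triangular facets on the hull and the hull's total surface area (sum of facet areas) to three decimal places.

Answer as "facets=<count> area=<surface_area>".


Points on the hull: [3, 4, 6, 8, 10, 11, 13, 14, 16, 17, 18] (11 of 19).

Area of each hull facet:
  f1: (p14, p11, p17) → 86.6495
  f2: (p14, p6, p17) → 25.7251
  f3: (p14, p6, p11) → 37.3402
  f4: (p16, p6, p11) → 39.6455
  f5: (p8, p11, p17) → 28.7261
  f6: (p8, p4, p17) → 30.5414
  f7: (p8, p4, p11) → 91.4678
  f8: (p3, p6, p13) → 104.4240
  f9: (p3, p4, p13) → 67.5363
  f10: (p3, p6, p17) → 41.0109
  f11: (p3, p4, p17) → 42.6213
  f12: (p18, p4, p11) → 51.9914
  f13: (p18, p4, p13) → 28.7673
  f14: (p10, p16, p11) → 3.9753
  f15: (p10, p18, p11) → 6.5740
  f16: (p10, p18, p13) → 5.1169
  f17: (p10, p6, p13) → 72.6567
  f18: (p10, p16, p6) → 38.6878
Σ area = 803.458

Euler characteristic 11−27+18 = 2 ✓

facets=18 area=803.458


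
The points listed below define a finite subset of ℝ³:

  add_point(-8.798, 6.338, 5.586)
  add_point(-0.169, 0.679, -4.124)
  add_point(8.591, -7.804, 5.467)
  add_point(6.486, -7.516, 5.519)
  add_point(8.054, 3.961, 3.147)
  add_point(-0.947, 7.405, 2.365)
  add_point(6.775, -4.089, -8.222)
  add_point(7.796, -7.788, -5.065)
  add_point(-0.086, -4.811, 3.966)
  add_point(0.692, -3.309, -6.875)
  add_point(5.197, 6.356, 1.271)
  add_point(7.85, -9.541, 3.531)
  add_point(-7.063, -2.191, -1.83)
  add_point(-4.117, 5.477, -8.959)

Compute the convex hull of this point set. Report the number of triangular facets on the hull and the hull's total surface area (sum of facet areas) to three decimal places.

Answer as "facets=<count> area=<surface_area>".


facets=22 area=836.578

Hull vertices (13/14): indices [0, 2, 3, 4, 5, 6, 7, 8, 9, 10, 11, 12, 13].

Triangle areas on the boundary:
  f1: (p13, p5, p0) → 50.7362
  f2: (p12, p13, p0) → 62.0741
  f3: (p4, p2, p0) → 101.9889
  f4: (p4, p5, p0) → 25.8949
  f5: (p8, p12, p0) → 53.8096
  f6: (p7, p4, p2) → 62.1411
  f7: (p10, p13, p5) → 37.6192
  f8: (p10, p4, p5) → 9.6570
  f9: (p9, p12, p13) → 44.0154
  f10: (p9, p7, p12) → 30.8692
  f11: (p11, p7, p2) → 9.7082
  f12: (p11, p8, p12) → 29.0197
  f13: (p11, p7, p12) → 70.5594
  f14: (p6, p9, p13) → 27.4663
  f15: (p6, p9, p7) → 15.4113
  f16: (p6, p10, p13) → 87.1391
  f17: (p6, p7, p4) → 34.5576
  f18: (p6, p10, p4) → 29.0518
  f19: (p3, p11, p2) → 2.8336
  f20: (p3, p11, p8) → 9.9459
  f21: (p3, p2, p0) → 12.3897
  f22: (p3, p8, p0) → 29.6894
Σ area = 836.578

Euler: V−E+F = 13−33+22 = 2.


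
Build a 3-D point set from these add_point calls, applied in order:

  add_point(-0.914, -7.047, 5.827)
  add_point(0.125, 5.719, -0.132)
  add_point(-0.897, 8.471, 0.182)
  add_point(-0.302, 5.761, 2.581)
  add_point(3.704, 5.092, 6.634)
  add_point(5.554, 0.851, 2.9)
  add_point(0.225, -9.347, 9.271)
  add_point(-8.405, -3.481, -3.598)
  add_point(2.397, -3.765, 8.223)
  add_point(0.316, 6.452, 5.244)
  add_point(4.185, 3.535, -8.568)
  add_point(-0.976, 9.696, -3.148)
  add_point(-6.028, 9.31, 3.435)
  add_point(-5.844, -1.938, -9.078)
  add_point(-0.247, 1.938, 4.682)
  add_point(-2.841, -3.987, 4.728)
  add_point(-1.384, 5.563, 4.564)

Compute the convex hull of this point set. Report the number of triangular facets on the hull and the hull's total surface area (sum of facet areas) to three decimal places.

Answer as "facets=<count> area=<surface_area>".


facets=14 area=759.868

Hull vertices (9/17): indices [4, 5, 6, 7, 8, 10, 11, 12, 13].

Facet areas (half cross-product norm):
  f1: (p10, p6, p5) → 62.5419
  f2: (p12, p6, p7) → 121.1856
  f3: (p13, p6, p7) → 42.9946
  f4: (p13, p10, p6) → 117.4238
  f5: (p13, p10, p11) → 54.9032
  f6: (p13, p12, p7) → 45.7217
  f7: (p13, p12, p11) → 57.6694
  f8: (p4, p12, p6) → 81.6530
  f9: (p4, p12, p11) → 44.0700
  f10: (p4, p10, p5) → 32.1504
  f11: (p4, p10, p11) → 57.0999
  f12: (p8, p6, p5) → 13.6437
  f13: (p8, p4, p5) → 22.7461
  f14: (p8, p4, p6) → 6.0644
Σ area = 759.868

Euler characteristic 9−21+14 = 2 ✓


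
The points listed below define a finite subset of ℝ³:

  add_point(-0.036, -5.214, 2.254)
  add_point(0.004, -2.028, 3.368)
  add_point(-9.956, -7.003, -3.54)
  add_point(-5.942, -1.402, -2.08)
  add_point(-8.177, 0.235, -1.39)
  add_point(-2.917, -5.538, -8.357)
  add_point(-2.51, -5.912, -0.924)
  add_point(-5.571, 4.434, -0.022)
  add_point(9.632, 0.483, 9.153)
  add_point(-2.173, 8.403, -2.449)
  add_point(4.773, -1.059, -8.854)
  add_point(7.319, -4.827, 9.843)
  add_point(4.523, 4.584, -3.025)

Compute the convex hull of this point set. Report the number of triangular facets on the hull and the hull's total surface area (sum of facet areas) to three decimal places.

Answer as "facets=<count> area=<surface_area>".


10 of the 13 inputs are extreme points: [2, 4, 5, 6, 7, 8, 9, 10, 11, 12].

Triangle areas on the boundary:
  f1: (p7, p9, p8) → 51.9500
  f2: (p12, p9, p8) → 48.9629
  f3: (p12, p10, p8) → 51.0637
  f4: (p12, p10, p9) → 28.4170
  f5: (p11, p7, p8) → 52.9080
  f6: (p11, p10, p8) → 54.4676
  f7: (p4, p11, p2) → 76.4156
  f8: (p4, p11, p7) → 47.7380
  f9: (p4, p9, p2) → 20.5664
  f10: (p4, p7, p9) → 9.7445
  f11: (p5, p11, p10) → 85.6906
  f12: (p5, p9, p2) → 65.5825
  f13: (p5, p10, p9) → 59.1662
  f14: (p6, p11, p2) → 27.6228
  f15: (p6, p5, p2) → 27.5658
  f16: (p6, p5, p11) → 34.9273
Σ area = 742.789

Check V−E+F: 10 − 24 + 16 = 2.

facets=16 area=742.789


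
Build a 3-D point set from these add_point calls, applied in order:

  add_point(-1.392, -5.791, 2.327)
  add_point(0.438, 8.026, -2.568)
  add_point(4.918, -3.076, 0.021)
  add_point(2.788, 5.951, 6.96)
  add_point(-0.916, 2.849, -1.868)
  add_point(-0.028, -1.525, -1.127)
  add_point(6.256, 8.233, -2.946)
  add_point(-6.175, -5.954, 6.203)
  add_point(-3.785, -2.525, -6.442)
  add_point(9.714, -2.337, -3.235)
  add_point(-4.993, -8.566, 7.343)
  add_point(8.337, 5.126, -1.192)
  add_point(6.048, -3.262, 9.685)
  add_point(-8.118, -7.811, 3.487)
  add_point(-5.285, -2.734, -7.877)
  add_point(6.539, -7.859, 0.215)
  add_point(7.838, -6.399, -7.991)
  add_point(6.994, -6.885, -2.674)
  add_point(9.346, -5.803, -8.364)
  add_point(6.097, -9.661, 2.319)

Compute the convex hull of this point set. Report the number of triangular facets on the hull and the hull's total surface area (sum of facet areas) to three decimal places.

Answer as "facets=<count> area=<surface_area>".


13 of the 20 inputs are extreme points: [1, 3, 6, 7, 9, 10, 11, 12, 13, 14, 16, 18, 19].

Area of each hull facet:
  f1: (p19, p12, p9) → 48.1042
  f2: (p11, p12, p9) → 51.4567
  f3: (p11, p3, p6) → 20.4368
  f4: (p11, p3, p12) → 50.1692
  f5: (p18, p14, p6) → 105.4887
  f6: (p18, p11, p9) → 16.5139
  f7: (p18, p11, p6) → 24.4005
  f8: (p18, p19, p9) → 30.6144
  f9: (p10, p19, p13) → 29.6086
  f10: (p10, p19, p12) → 55.3202
  f11: (p10, p3, p12) → 63.1784
  f12: (p1, p14, p6) → 34.9682
  f13: (p1, p3, p6) → 28.8588
  f14: (p1, p14, p13) → 84.6818
  f15: (p16, p14, p13) → 86.3958
  f16: (p16, p18, p14) → 7.1158
  f17: (p16, p19, p13) → 77.2492
  f18: (p16, p18, p19) → 8.0825
  f19: (p7, p10, p13) → 5.8883
  f20: (p7, p10, p3) → 20.8187
  f21: (p7, p1, p13) → 33.1307
  f22: (p7, p1, p3) → 74.8114
Σ area = 957.293

Check V−E+F: 13 − 33 + 22 = 2.

facets=22 area=957.293


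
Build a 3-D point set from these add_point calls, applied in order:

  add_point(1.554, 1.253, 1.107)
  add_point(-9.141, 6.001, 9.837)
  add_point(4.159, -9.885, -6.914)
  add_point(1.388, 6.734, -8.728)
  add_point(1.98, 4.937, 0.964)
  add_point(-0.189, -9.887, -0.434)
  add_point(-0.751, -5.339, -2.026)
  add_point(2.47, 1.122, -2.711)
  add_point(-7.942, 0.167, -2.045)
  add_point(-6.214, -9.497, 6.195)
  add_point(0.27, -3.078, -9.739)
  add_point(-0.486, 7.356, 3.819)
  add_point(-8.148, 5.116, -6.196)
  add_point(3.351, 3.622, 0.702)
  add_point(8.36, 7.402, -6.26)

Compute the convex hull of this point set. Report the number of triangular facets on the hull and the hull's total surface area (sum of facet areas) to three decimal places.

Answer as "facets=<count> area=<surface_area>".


Extreme-point indices: [1, 2, 3, 5, 8, 9, 10, 11, 12, 13, 14] — 11 of 15 on the boundary.

Per-facet area ½‖(b−a)×(c−a)‖:
  f1: (p2, p10, p14) → 55.0205
  f2: (p2, p13, p14) → 72.7041
  f3: (p2, p13, p5) → 54.5201
  f4: (p3, p10, p14) → 35.8844
  f5: (p3, p12, p10) → 48.1568
  f6: (p8, p12, p1) → 41.7433
  f7: (p8, p12, p10) → 37.1737
  f8: (p11, p13, p14) → 25.7544
  f9: (p11, p3, p14) → 46.2629
  f10: (p11, p12, p1) → 67.9079
  f11: (p11, p3, p12) → 58.6550
  f12: (p9, p13, p5) → 62.6703
  f13: (p9, p8, p1) → 82.8606
  f14: (p9, p11, p1) → 85.0132
  f15: (p9, p11, p13) → 53.0373
  f16: (p9, p2, p5) → 5.3339
  f17: (p9, p2, p10) → 69.6056
  f18: (p9, p8, p10) → 74.5224
Σ area = 976.826

Check V−E+F: 11 − 27 + 18 = 2.

facets=18 area=976.826


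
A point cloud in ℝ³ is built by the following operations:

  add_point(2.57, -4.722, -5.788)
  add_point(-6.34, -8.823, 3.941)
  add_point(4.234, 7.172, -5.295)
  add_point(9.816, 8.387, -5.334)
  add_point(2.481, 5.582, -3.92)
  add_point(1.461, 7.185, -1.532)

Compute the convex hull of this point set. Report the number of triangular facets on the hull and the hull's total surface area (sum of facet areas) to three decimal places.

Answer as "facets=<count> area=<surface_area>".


Points on the hull: [0, 1, 2, 3, 4, 5] (6 of 6).

Area of each hull facet:
  f1: (p0, p3, p1) → 86.4356
  f2: (p2, p0, p3) → 32.2205
  f3: (p5, p3, p1) → 68.3242
  f4: (p5, p2, p3) → 10.8332
  f5: (p4, p5, p1) → 28.3310
  f6: (p4, p5, p2) → 3.9813
  f7: (p4, p0, p1) → 71.3952
  f8: (p4, p2, p0) → 12.6001
Σ area = 314.121

Euler: V−E+F = 6−12+8 = 2.

facets=8 area=314.121


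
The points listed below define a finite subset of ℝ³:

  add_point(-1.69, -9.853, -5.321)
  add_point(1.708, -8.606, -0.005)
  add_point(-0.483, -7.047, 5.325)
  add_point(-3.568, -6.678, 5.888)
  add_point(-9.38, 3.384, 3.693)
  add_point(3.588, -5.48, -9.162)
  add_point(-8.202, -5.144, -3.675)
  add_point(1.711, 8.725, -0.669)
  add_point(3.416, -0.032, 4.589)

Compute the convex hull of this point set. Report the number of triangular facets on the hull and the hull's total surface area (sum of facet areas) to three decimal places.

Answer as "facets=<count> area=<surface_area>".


facets=14 area=640.299

Hull vertices (9/9): indices [0, 1, 2, 3, 4, 5, 6, 7, 8].

Triangle areas on the boundary:
  f1: (p6, p7, p4) → 73.9942
  f2: (p6, p7, p5) → 101.9143
  f3: (p6, p0, p5) → 30.6188
  f4: (p6, p3, p4) → 55.0143
  f5: (p6, p0, p3) → 42.6847
  f6: (p8, p7, p4) → 62.6712
  f7: (p8, p3, p4) → 55.6437
  f8: (p8, p7, p5) → 75.6196
  f9: (p1, p0, p5) → 25.2219
  f10: (p1, p8, p5) → 48.2984
  f11: (p2, p8, p3) → 11.7315
  f12: (p2, p1, p8) → 24.0448
  f13: (p2, p0, p3) → 17.4077
  f14: (p2, p1, p0) → 15.4333
Σ area = 640.299

Euler: V−E+F = 9−21+14 = 2.


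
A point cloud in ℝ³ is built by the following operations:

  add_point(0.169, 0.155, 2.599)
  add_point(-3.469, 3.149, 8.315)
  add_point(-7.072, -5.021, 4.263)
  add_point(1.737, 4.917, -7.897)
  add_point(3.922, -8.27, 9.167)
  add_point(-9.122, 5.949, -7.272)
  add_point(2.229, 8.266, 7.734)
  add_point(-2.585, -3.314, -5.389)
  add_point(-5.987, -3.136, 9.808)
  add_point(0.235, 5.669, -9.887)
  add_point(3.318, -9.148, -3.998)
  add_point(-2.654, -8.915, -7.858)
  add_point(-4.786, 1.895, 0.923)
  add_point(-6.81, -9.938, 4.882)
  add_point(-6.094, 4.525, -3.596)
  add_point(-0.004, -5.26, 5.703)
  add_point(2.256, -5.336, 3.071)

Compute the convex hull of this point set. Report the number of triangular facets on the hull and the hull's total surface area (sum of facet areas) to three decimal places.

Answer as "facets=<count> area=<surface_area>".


Points on the hull: [1, 2, 3, 4, 5, 6, 8, 9, 10, 11, 13] (11 of 17).

Area of each hull facet:
  f1: (p9, p6, p5) → 85.9555
  f2: (p11, p9, p5) → 71.5405
  f3: (p8, p6, p4) → 78.4725
  f4: (p3, p9, p6) → 14.7869
  f5: (p1, p6, p5) → 64.4227
  f6: (p1, p8, p5) → 56.7507
  f7: (p1, p8, p6) → 12.1572
  f8: (p13, p11, p5) → 108.5812
  f9: (p13, p8, p4) → 44.7291
  f10: (p10, p11, p9) → 53.2936
  f11: (p10, p3, p9) → 16.0677
  f12: (p10, p13, p4) → 70.0701
  f13: (p10, p13, p11) → 46.2011
  f14: (p10, p6, p4) → 110.1496
  f15: (p10, p3, p6) → 117.1695
  f16: (p2, p8, p5) → 42.0359
  f17: (p2, p13, p5) → 25.2375
  f18: (p2, p13, p8) → 14.5167
Σ area = 1032.138

Euler: V−E+F = 11−27+18 = 2.

facets=18 area=1032.138


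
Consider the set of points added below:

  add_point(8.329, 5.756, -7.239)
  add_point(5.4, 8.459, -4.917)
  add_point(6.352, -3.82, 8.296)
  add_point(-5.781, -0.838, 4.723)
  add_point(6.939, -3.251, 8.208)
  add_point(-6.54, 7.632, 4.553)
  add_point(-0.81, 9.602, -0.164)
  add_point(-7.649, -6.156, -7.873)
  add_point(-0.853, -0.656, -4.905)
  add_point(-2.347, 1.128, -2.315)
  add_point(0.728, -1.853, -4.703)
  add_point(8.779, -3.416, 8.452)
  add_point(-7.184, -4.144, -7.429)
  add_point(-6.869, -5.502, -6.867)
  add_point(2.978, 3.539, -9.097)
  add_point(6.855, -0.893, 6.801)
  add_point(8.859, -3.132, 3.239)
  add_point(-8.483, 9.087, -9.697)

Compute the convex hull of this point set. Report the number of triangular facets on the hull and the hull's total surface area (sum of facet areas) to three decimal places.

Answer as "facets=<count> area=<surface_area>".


facets=18 area=977.642

11 of the 18 inputs are extreme points: [0, 1, 2, 3, 5, 6, 7, 11, 14, 16, 17].

Per-facet area ½‖(b−a)×(c−a)‖:
  f1: (p11, p7, p16) → 44.5455
  f2: (p0, p7, p16) → 129.3577
  f3: (p0, p11, p16) → 21.7576
  f4: (p2, p11, p7) → 18.7839
  f5: (p2, p3, p7) → 85.8387
  f6: (p14, p7, p17) → 85.6477
  f7: (p14, p0, p17) → 29.5723
  f8: (p14, p0, p7) → 21.9255
  f9: (p5, p7, p17) → 108.2957
  f10: (p5, p3, p7) → 54.8996
  f11: (p5, p2, p11) → 16.9563
  f12: (p5, p2, p3) → 52.4089
  f13: (p6, p5, p11) → 70.1120
  f14: (p6, p5, p17) → 47.0257
  f15: (p1, p0, p17) → 30.0754
  f16: (p1, p6, p17) → 48.3924
  f17: (p1, p0, p11) → 41.6119
  f18: (p1, p6, p11) → 70.4358
Σ area = 977.642

Check V−E+F: 11 − 27 + 18 = 2.


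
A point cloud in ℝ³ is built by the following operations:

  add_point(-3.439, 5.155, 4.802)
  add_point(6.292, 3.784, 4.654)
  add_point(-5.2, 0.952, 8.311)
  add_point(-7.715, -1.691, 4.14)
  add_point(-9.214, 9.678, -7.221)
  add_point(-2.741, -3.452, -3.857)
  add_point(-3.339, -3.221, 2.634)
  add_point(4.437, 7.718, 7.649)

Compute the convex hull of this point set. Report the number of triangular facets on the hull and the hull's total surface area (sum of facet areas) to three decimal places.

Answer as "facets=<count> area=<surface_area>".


Points on the hull: [0, 1, 2, 3, 4, 5, 6, 7] (8 of 8).

Facet areas (half cross-product norm):
  f1: (p5, p1, p4) → 107.8218
  f2: (p7, p1, p4) → 53.2401
  f3: (p7, p2, p1) → 30.9562
  f4: (p3, p5, p4) → 70.5379
  f5: (p3, p2, p4) → 43.4629
  f6: (p0, p2, p4) → 31.4551
  f7: (p0, p7, p4) → 51.4173
  f8: (p0, p7, p2) → 24.0972
  f9: (p6, p3, p5) → 14.5630
  f10: (p6, p3, p2) → 13.5010
  f11: (p6, p5, p1) → 39.1375
  f12: (p6, p2, p1) → 42.5138
Σ area = 522.704

Euler: V−E+F = 8−18+12 = 2.

facets=12 area=522.704


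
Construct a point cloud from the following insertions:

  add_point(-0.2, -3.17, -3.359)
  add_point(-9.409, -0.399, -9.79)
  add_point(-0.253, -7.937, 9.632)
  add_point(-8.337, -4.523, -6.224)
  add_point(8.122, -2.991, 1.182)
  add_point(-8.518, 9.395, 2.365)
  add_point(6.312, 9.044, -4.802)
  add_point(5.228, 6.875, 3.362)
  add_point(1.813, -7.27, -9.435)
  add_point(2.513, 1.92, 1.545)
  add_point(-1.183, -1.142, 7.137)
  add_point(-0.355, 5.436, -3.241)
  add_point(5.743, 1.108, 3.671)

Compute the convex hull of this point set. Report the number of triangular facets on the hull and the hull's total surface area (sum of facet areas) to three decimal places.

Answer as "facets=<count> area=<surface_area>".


facets=16 area=1009.542

Extreme-point indices: [1, 2, 3, 4, 5, 6, 7, 8, 10, 12] — 10 of 13 on the boundary.

Area of each hull facet:
  f1: (p6, p5, p1) → 122.8511
  f2: (p3, p5, p1) → 43.3933
  f3: (p3, p2, p5) → 141.6436
  f4: (p8, p6, p1) → 111.5193
  f5: (p8, p6, p4) → 87.8503
  f6: (p8, p3, p1) → 30.0671
  f7: (p8, p2, p4) → 83.8341
  f8: (p8, p3, p2) → 97.5415
  f9: (p12, p2, p4) → 32.8991
  f10: (p10, p2, p5) → 21.4078
  f11: (p7, p6, p5) → 59.6570
  f12: (p7, p10, p5) → 69.5798
  f13: (p7, p6, p4) → 44.7546
  f14: (p7, p12, p4) → 9.7831
  f15: (p7, p12, p2) → 25.3042
  f16: (p7, p10, p2) → 27.4558
Σ area = 1009.542

Euler: V−E+F = 10−24+16 = 2.


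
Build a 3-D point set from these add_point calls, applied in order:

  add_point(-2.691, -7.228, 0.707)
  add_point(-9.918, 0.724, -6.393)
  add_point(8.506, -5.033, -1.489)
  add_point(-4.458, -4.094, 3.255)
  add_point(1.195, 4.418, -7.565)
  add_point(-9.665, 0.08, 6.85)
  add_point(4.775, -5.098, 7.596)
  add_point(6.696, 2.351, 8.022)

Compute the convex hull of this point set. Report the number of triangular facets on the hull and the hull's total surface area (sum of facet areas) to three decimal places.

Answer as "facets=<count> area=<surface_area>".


Points on the hull: [0, 1, 2, 4, 5, 6, 7] (7 of 8).

Triangle areas on the boundary:
  f1: (p4, p2, p1) → 76.4077
  f2: (p7, p4, p2) → 80.6288
  f3: (p5, p4, p1) → 77.6716
  f4: (p5, p7, p4) → 127.8310
  f5: (p6, p7, p2) → 37.7876
  f6: (p6, p5, p7) → 58.9306
  f7: (p0, p5, p1) → 68.8730
  f8: (p0, p6, p5) → 61.2894
  f9: (p0, p2, p1) → 70.8929
  f10: (p0, p6, p2) → 47.9474
Σ area = 708.260

Check V−E+F: 7 − 15 + 10 = 2.

facets=10 area=708.260


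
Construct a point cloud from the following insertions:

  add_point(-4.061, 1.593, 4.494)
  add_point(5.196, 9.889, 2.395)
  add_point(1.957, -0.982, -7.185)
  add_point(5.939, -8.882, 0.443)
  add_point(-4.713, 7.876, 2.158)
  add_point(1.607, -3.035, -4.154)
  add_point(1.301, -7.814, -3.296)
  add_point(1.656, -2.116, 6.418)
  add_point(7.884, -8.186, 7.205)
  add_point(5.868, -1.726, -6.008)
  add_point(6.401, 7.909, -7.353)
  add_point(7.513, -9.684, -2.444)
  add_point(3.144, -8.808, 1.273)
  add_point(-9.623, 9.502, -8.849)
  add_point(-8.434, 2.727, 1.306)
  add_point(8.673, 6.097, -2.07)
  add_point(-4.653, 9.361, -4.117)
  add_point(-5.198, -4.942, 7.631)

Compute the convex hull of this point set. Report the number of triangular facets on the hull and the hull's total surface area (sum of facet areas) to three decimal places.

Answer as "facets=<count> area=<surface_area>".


facets=24 area=1062.333

Hull vertices (14/18): indices [1, 2, 4, 6, 7, 8, 9, 10, 11, 12, 13, 14, 15, 17].

Area of each hull facet:
  f1: (p8, p11, p15) → 76.0843
  f2: (p10, p11, p15) → 46.1864
  f3: (p1, p10, p13) → 80.9257
  f4: (p1, p10, p15) → 20.0582
  f5: (p1, p8, p15) → 57.8525
  f6: (p6, p17, p13) → 134.9486
  f7: (p2, p10, p13) → 75.2029
  f8: (p2, p6, p13) → 50.9579
  f9: (p2, p6, p11) → 25.0992
  f10: (p4, p1, p13) → 56.6290
  f11: (p4, p1, p17) → 68.9864
  f12: (p7, p8, p17) → 30.4105
  f13: (p7, p1, p17) → 38.0009
  f14: (p7, p1, p8) → 50.6564
  f15: (p12, p6, p11) → 14.0142
  f16: (p12, p6, p17) → 27.6579
  f17: (p12, p8, p11) → 22.0842
  f18: (p12, p8, p17) → 42.5813
  f19: (p9, p10, p11) → 15.6462
  f20: (p9, p2, p11) → 16.4557
  f21: (p9, p2, p10) → 19.9473
  f22: (p14, p17, p13) → 22.5446
  f23: (p14, p4, p13) → 37.7657
  f24: (p14, p4, p17) → 31.6369
Σ area = 1062.333

Check V−E+F: 14 − 36 + 24 = 2.


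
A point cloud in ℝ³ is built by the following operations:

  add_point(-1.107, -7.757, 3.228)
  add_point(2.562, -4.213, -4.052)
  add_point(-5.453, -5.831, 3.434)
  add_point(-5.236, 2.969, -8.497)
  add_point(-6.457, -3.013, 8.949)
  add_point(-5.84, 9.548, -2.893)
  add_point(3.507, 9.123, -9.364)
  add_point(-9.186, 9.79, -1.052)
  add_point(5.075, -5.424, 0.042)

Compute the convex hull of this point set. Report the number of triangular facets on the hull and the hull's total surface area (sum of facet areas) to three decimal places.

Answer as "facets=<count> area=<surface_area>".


facets=14 area=674.020

Hull vertices (9/9): indices [0, 1, 2, 3, 4, 5, 6, 7, 8].

Triangle areas on the boundary:
  f1: (p3, p6, p7) → 58.1496
  f2: (p4, p6, p8) → 127.5324
  f3: (p4, p0, p8) → 26.8968
  f4: (p1, p0, p8) → 18.1696
  f5: (p1, p6, p8) → 30.8928
  f6: (p1, p3, p6) → 60.8283
  f7: (p5, p6, p7) → 2.2951
  f8: (p5, p4, p7) → 31.3680
  f9: (p5, p4, p6) → 90.3884
  f10: (p2, p4, p0) → 13.8906
  f11: (p2, p1, p0) → 20.4708
  f12: (p2, p1, p3) → 63.1087
  f13: (p2, p3, p7) → 78.9992
  f14: (p2, p4, p7) → 51.0294
Σ area = 674.020

Euler: V−E+F = 9−21+14 = 2.


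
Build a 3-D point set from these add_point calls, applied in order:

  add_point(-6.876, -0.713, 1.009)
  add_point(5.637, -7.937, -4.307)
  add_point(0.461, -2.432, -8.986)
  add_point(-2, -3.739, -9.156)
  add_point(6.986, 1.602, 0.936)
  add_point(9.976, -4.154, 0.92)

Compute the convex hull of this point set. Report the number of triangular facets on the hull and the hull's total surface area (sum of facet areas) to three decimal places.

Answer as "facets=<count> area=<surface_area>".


Hull vertices (6/6): indices [0, 1, 2, 3, 4, 5].

Area of each hull facet:
  f1: (p4, p5, p0) → 43.3564
  f2: (p1, p5, p0) → 59.8530
  f3: (p1, p3, p0) → 58.2063
  f4: (p2, p4, p0) → 72.8957
  f5: (p2, p3, p0) → 15.9848
  f6: (p2, p4, p5) → 40.6286
  f7: (p2, p1, p5) → 31.9958
  f8: (p2, p1, p3) → 11.9941
Σ area = 334.915

Euler characteristic 6−12+8 = 2 ✓

facets=8 area=334.915


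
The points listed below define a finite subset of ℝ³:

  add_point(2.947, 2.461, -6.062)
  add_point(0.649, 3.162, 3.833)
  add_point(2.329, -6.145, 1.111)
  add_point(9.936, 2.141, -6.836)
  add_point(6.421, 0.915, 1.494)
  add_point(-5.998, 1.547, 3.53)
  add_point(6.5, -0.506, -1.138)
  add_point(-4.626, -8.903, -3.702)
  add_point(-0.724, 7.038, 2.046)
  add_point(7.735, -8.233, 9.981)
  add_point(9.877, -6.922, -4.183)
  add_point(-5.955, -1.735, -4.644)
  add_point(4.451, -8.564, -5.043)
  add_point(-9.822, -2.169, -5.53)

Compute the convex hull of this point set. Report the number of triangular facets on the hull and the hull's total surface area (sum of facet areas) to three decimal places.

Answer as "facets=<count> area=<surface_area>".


Hull vertices (10/14): indices [0, 3, 4, 5, 7, 8, 9, 10, 12, 13].

Triangle areas on the boundary:
  f1: (p12, p3, p13) → 95.0430
  f2: (p0, p3, p13) → 18.5765
  f3: (p0, p8, p13) → 66.3464
  f4: (p0, p8, p3) → 31.0144
  f5: (p5, p8, p13) → 38.4501
  f6: (p5, p8, p9) → 69.8617
  f7: (p4, p9, p3) → 42.2265
  f8: (p4, p8, p3) → 41.5426
  f9: (p4, p8, p9) → 50.7485
  f10: (p7, p12, p13) → 33.8396
  f11: (p7, p12, p9) → 70.4491
  f12: (p7, p5, p13) → 45.3718
  f13: (p7, p5, p9) → 109.2100
  f14: (p10, p9, p3) → 63.2355
  f15: (p10, p12, p3) → 26.2919
  f16: (p10, p12, p9) → 41.2329
Σ area = 843.441

Euler: V−E+F = 10−24+16 = 2.

facets=16 area=843.441


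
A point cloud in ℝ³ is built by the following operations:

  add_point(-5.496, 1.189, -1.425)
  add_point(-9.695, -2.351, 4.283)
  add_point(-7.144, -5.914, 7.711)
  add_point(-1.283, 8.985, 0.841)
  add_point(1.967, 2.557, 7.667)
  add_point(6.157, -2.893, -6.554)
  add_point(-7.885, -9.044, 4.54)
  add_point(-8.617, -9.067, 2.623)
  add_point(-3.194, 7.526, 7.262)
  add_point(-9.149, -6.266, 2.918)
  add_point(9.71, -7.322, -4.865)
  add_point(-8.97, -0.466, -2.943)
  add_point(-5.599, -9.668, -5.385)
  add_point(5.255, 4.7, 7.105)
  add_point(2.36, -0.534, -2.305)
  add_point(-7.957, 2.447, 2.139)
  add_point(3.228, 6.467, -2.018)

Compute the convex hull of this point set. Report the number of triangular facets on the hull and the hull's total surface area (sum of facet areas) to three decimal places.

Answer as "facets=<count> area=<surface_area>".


Points on the hull: [1, 2, 3, 4, 5, 6, 7, 8, 9, 10, 11, 12, 13, 15, 16] (15 of 17).

Triangle areas on the boundary:
  f1: (p11, p7, p12) → 39.5727
  f2: (p8, p13, p3) → 29.8438
  f3: (p2, p13, p10) → 139.4910
  f4: (p2, p8, p1) → 33.6605
  f5: (p9, p7, p1) → 1.3916
  f6: (p9, p11, p1) → 15.6222
  f7: (p9, p11, p7) → 9.3658
  f8: (p5, p12, p10) → 40.0401
  f9: (p5, p11, p12) → 68.0520
  f10: (p15, p11, p3) → 26.3398
  f11: (p15, p8, p3) → 28.4805
  f12: (p15, p11, p1) → 16.2732
  f13: (p15, p8, p1) → 21.3320
  f14: (p6, p2, p10) → 44.8640
  f15: (p6, p12, p10) → 77.7795
  f16: (p6, p7, p12) → 5.8493
  f17: (p6, p7, p1) → 7.0703
  f18: (p6, p2, p1) → 12.5390
  f19: (p4, p8, p13) → 13.8949
  f20: (p4, p2, p13) → 5.3825
  f21: (p4, p2, p8) → 44.5677
  f22: (p16, p11, p3) → 37.6607
  f23: (p16, p5, p11) → 74.1162
  f24: (p16, p13, p3) → 27.3759
  f25: (p16, p13, p10) → 73.4861
  f26: (p16, p5, p10) → 23.1508
Σ area = 917.202

Euler: V−E+F = 15−39+26 = 2.

facets=26 area=917.202


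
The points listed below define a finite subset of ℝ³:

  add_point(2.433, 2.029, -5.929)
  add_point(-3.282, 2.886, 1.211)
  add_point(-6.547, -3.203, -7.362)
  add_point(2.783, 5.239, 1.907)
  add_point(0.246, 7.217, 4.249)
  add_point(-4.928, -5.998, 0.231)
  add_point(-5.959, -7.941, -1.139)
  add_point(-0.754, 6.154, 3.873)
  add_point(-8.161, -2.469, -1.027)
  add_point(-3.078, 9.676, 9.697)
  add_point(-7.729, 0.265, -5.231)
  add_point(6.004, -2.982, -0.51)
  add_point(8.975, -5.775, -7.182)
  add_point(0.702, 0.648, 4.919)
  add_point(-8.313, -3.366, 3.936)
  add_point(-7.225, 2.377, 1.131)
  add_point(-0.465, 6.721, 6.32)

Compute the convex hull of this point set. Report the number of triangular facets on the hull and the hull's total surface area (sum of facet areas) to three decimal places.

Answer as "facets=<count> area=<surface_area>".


facets=22 area=692.723

Extreme-point indices: [0, 2, 3, 4, 6, 8, 9, 10, 11, 12, 13, 14, 15] — 13 of 17 on the boundary.

Facet areas (half cross-product norm):
  f1: (p0, p2, p12) → 53.2141
  f2: (p13, p9, p14) → 53.8965
  f3: (p6, p2, p12) → 60.6793
  f4: (p6, p13, p14) → 35.8189
  f5: (p10, p0, p9) → 90.4633
  f6: (p10, p0, p2) → 21.5950
  f7: (p3, p0, p12) → 40.3115
  f8: (p15, p9, p14) → 37.2313
  f9: (p15, p10, p14) → 21.6378
  f10: (p15, p10, p9) → 18.1393
  f11: (p8, p10, p14) → 4.9564
  f12: (p8, p10, p2) → 10.6671
  f13: (p8, p6, p14) → 14.7474
  f14: (p8, p6, p2) → 18.9580
  f15: (p4, p0, p9) → 12.5664
  f16: (p4, p3, p9) → 3.9283
  f17: (p4, p3, p0) → 11.9401
  f18: (p11, p13, p9) → 23.4091
  f19: (p11, p3, p9) → 32.0576
  f20: (p11, p3, p12) → 26.2507
  f21: (p11, p6, p12) → 49.9303
  f22: (p11, p6, p13) → 50.3244
Σ area = 692.723

Euler: V−E+F = 13−33+22 = 2.


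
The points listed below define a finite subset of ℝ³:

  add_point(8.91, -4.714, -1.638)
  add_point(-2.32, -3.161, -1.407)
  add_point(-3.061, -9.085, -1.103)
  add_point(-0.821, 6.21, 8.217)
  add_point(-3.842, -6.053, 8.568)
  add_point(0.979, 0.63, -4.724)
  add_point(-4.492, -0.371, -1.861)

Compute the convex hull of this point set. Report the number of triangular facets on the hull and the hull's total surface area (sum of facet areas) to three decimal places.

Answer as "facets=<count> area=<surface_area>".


6 of the 7 inputs are extreme points: [0, 2, 3, 4, 5, 6].

Area of each hull facet:
  f1: (p4, p2, p6) → 43.9003
  f2: (p4, p3, p6) → 66.1226
  f3: (p4, p2, p0) → 64.8268
  f4: (p4, p3, p0) → 99.3058
  f5: (p5, p2, p6) → 27.6792
  f6: (p5, p2, p0) → 53.7098
  f7: (p5, p3, p6) → 39.3435
  f8: (p5, p3, p0) → 71.3540
Σ area = 466.242

Check V−E+F: 6 − 12 + 8 = 2.

facets=8 area=466.242
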